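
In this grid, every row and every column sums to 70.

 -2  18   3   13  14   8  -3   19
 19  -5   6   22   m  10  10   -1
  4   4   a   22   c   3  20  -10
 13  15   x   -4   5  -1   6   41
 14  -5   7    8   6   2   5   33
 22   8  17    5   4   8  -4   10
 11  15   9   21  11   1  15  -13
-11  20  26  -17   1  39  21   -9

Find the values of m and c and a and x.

m = 9, c = 20, a = 7, x = -5

The known cells in row 4 total 75, leaving 70 − 75 = -5 for the blank.
The known cells in row 2 total 61, leaving 70 − 61 = 9 for the blank.
The known cells in column 5 total 50, leaving 70 − 50 = 20 for the blank.
The known cells in row 3 total 63, leaving 70 − 63 = 7 for the blank.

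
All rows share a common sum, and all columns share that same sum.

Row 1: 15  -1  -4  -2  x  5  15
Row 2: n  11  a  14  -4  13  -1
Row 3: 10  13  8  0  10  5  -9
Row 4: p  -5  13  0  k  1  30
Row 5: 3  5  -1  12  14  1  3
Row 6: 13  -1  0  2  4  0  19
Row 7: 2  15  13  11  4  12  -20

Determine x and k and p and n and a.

x = 9, k = 0, p = -2, n = -4, a = 8

Rows 3 and 5 both sum to 37, so that's the common total.
Column 3: -4 + 8 + 13 − 1 + 0 + 13 = 29, so its missing entry is 37 − 29 = 8.
Row 1: 15 − 1 − 4 − 2 + 5 + 15 = 28, so its missing entry is 37 − 28 = 9.
Column 5: 9 − 4 + 10 + 14 + 4 + 4 = 37, so its missing entry is 37 − 37 = 0.
Row 4: -5 + 13 + 0 + 0 + 1 + 30 = 39, so its missing entry is 37 − 39 = -2.
Row 2: 11 + 8 + 14 − 4 + 13 − 1 = 41, so its missing entry is 37 − 41 = -4.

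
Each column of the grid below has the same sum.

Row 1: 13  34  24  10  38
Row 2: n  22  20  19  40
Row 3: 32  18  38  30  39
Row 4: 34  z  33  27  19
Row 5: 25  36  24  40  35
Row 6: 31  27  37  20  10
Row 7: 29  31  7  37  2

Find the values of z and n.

Columns 3 and 4 both add up to 183, so every column sums to 183.
Column 2: 34 + 22 + 18 + 36 + 27 + 31 = 168, so the missing entry is 183 − 168 = 15.
Column 1: 13 + 32 + 34 + 25 + 31 + 29 = 164, so the missing entry is 183 − 164 = 19.

z = 15, n = 19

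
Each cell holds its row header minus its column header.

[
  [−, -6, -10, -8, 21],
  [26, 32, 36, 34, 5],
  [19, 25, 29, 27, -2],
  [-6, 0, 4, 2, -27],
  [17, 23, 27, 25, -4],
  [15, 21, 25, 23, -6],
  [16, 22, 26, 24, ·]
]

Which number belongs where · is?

16 − 21 = -5.

-5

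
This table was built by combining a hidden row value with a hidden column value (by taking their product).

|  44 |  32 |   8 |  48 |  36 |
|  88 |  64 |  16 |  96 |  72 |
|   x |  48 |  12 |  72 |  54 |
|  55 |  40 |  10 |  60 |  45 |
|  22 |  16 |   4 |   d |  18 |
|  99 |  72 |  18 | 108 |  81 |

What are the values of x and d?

Each row is a constant multiple of every other row — this is a multiplication table with the headers hidden.
Row 3 is 12/8 = 3/2 times row 1, so its entry in column 1 is 44 × 3/2 = 66.
Row 5 is 4/8 = 1/2 times row 1, so its entry in column 4 is 48 × 1/2 = 24.

x = 66, d = 24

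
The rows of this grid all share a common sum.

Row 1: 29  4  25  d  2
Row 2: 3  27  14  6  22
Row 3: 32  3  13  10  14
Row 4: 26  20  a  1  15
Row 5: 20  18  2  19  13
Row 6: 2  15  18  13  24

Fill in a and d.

a = 10, d = 12

Rows 5 and 6 both add up to 72, so every row sums to 72.
Row 4: 26 + 20 + 1 + 15 = 62, so the missing entry is 72 − 62 = 10.
Row 1: 29 + 4 + 25 + 2 = 60, so the missing entry is 72 − 60 = 12.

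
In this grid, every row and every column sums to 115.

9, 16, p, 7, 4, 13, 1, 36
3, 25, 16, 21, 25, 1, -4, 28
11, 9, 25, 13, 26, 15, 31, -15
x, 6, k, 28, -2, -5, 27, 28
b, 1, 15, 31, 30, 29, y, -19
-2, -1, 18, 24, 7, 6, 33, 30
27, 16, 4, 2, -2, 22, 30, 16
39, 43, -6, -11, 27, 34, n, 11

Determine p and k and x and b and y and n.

The known cells in row 1 total 86, leaving 115 − 86 = 29 for the blank.
The known cells in row 8 total 137, leaving 115 − 137 = -22 for the blank.
The known cells in column 7 total 96, leaving 115 − 96 = 19 for the blank.
The known cells in row 5 total 106, leaving 115 − 106 = 9 for the blank.
The known cells in column 1 total 96, leaving 115 − 96 = 19 for the blank.
The known cells in row 4 total 101, leaving 115 − 101 = 14 for the blank.

p = 29, k = 14, x = 19, b = 9, y = 19, n = -22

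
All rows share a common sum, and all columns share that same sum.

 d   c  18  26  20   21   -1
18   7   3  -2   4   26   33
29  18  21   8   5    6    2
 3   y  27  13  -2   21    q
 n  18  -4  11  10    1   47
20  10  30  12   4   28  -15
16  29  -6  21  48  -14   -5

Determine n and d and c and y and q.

n = 6, d = -3, c = 8, y = -1, q = 28

Rows 2 and 3 both sum to 89, so that's the common total.
Row 5 has 18 − 4 + 11 + 10 + 1 + 47 = 83; the blank must be 89 − 83 = 6.
Column 1 has 18 + 29 + 3 + 6 + 20 + 16 = 92; the blank must be 89 − 92 = -3.
Row 1 has -3 + 18 + 26 + 20 + 21 − 1 = 81; the blank must be 89 − 81 = 8.
Column 2 has 8 + 7 + 18 + 18 + 10 + 29 = 90; the blank must be 89 − 90 = -1.
Row 4 has 3 − 1 + 27 + 13 − 2 + 21 = 61; the blank must be 89 − 61 = 28.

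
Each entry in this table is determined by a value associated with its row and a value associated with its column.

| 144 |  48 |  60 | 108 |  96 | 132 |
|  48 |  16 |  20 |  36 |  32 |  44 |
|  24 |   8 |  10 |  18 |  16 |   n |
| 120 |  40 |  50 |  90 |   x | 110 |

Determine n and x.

Each row is a constant multiple of every other row — this is a multiplication table with the headers hidden.
Row 3 is 18/108 = 1/6 times row 1, so its entry in column 6 is 132 × 1/6 = 22.
Row 4 is 90/108 = 5/6 times row 1, so its entry in column 5 is 96 × 5/6 = 80.

n = 22, x = 80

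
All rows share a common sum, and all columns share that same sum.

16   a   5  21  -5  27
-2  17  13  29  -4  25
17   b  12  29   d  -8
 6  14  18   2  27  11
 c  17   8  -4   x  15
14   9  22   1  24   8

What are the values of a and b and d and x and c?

a = 14, b = 7, d = 21, x = 15, c = 27

Rows 2 and 4 both sum to 78, so that's the common total.
The known cells in row 1 total 64, leaving 78 − 64 = 14 for the blank.
The known cells in column 1 total 51, leaving 78 − 51 = 27 for the blank.
The known cells in row 5 total 63, leaving 78 − 63 = 15 for the blank.
The known cells in column 5 total 57, leaving 78 − 57 = 21 for the blank.
The known cells in row 3 total 71, leaving 78 − 71 = 7 for the blank.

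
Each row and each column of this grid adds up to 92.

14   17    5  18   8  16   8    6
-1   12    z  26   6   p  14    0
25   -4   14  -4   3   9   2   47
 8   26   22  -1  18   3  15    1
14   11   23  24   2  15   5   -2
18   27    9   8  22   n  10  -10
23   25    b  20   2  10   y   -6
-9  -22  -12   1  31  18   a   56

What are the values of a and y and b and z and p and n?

a = 29, y = 9, b = 9, z = 22, p = 13, n = 8

The known cells in row 6 total 84, leaving 92 − 84 = 8 for the blank.
The known cells in column 6 total 79, leaving 92 − 79 = 13 for the blank.
The known cells in row 2 total 70, leaving 92 − 70 = 22 for the blank.
The known cells in column 3 total 83, leaving 92 − 83 = 9 for the blank.
The known cells in row 8 total 63, leaving 92 − 63 = 29 for the blank.
The known cells in row 7 total 83, leaving 92 − 83 = 9 for the blank.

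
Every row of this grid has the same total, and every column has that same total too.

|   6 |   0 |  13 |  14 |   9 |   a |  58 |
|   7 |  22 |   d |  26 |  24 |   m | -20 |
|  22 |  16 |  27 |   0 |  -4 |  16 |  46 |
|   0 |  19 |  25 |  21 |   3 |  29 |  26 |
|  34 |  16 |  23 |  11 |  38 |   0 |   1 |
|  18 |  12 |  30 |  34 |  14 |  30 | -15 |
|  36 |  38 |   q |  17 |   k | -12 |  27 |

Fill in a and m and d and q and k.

Rows 3 and 4 both sum to 123, so that's the common total.
Column 5 has 9 + 24 − 4 + 3 + 38 + 14 = 84; the blank must be 123 − 84 = 39.
Row 7 has 36 + 38 + 17 + 39 − 12 + 27 = 145; the blank must be 123 − 145 = -22.
Column 3 has 13 + 27 + 25 + 23 + 30 − 22 = 96; the blank must be 123 − 96 = 27.
Row 2 has 7 + 22 + 27 + 26 + 24 − 20 = 86; the blank must be 123 − 86 = 37.
Row 1 has 6 + 0 + 13 + 14 + 9 + 58 = 100; the blank must be 123 − 100 = 23.

a = 23, m = 37, d = 27, q = -22, k = 39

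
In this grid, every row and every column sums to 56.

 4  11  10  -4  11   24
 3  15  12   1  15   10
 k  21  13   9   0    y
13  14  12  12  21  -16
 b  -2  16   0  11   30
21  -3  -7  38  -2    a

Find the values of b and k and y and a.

b = 1, k = 14, y = -1, a = 9

Row 5: -2 + 16 + 0 + 11 + 30 = 55, so its missing entry is 56 − 55 = 1.
Column 1: 4 + 3 + 13 + 1 + 21 = 42, so its missing entry is 56 − 42 = 14.
Row 3: 14 + 21 + 13 + 9 + 0 = 57, so its missing entry is 56 − 57 = -1.
Row 6: 21 − 3 − 7 + 38 − 2 = 47, so its missing entry is 56 − 47 = 9.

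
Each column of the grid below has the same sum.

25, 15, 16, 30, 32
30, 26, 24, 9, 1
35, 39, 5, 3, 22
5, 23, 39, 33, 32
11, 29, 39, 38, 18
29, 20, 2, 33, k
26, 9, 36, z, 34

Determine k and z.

Columns 2 and 3 both add up to 161, so every column sums to 161.
Column 5: 32 + 1 + 22 + 32 + 18 + 34 = 139, so the missing entry is 161 − 139 = 22.
Column 4: 30 + 9 + 3 + 33 + 38 + 33 = 146, so the missing entry is 161 − 146 = 15.

k = 22, z = 15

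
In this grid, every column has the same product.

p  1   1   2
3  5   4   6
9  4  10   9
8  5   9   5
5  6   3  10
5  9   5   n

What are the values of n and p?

n = 1, p = 1

Columns 2 and 3 each multiply to 5400, so every column has product 5400.
Column 4: 2×6×9×5×10 = 5400, so the missing entry is 5400 ÷ 5400 = 1.
Column 1: 3×9×8×5×5 = 5400, so the missing entry is 5400 ÷ 5400 = 1.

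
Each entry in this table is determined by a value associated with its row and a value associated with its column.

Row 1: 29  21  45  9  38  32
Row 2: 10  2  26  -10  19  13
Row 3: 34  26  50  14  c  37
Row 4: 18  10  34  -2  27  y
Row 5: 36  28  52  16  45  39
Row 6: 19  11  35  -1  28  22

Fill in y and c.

The difference between any two rows is the same in every column — this is an addition table with the headers hidden.
Row 4 minus row 1 is 18 − 29 = -11, so its entry in column 6 is 32 + (-11) = 21.
Row 3 minus row 1 is 34 − 29 = 5, so its entry in column 5 is 38 + 5 = 43.

y = 21, c = 43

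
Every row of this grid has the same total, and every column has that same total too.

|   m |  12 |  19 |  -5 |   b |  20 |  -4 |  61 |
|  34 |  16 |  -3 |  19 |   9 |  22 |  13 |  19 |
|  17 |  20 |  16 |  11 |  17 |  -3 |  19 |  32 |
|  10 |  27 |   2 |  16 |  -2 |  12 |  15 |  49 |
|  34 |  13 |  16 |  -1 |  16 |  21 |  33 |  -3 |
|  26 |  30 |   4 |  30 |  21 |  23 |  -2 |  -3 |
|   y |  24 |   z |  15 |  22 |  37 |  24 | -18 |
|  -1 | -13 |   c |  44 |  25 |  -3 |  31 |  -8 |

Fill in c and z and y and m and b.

Rows 2 and 3 both sum to 129, so that's the common total.
The known cells in column 5 total 108, leaving 129 − 108 = 21 for the blank.
The known cells in row 1 total 124, leaving 129 − 124 = 5 for the blank.
The known cells in row 8 total 75, leaving 129 − 75 = 54 for the blank.
The known cells in column 3 total 108, leaving 129 − 108 = 21 for the blank.
The known cells in row 7 total 125, leaving 129 − 125 = 4 for the blank.

c = 54, z = 21, y = 4, m = 5, b = 21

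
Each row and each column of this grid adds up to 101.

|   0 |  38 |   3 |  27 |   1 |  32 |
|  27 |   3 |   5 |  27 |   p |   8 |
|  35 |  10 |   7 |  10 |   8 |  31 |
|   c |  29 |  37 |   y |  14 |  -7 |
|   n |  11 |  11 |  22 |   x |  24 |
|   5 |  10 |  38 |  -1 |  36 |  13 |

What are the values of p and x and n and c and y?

Row 2 has 27 + 3 + 5 + 27 + 8 = 70; the blank must be 101 − 70 = 31.
Column 5 has 1 + 31 + 8 + 14 + 36 = 90; the blank must be 101 − 90 = 11.
Row 5 has 11 + 11 + 22 + 11 + 24 = 79; the blank must be 101 − 79 = 22.
Column 1 has 0 + 27 + 35 + 22 + 5 = 89; the blank must be 101 − 89 = 12.
Row 4 has 12 + 29 + 37 + 14 − 7 = 85; the blank must be 101 − 85 = 16.

p = 31, x = 11, n = 22, c = 12, y = 16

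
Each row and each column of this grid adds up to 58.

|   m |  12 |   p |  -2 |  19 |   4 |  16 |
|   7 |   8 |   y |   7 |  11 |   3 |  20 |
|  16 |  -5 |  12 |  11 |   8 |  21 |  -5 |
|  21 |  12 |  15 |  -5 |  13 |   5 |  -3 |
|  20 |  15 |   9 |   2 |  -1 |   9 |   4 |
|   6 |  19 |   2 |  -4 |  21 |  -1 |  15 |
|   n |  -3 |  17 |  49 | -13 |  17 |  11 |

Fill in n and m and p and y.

The known cells in row 2 total 56, leaving 58 − 56 = 2 for the blank.
The known cells in column 3 total 57, leaving 58 − 57 = 1 for the blank.
The known cells in row 1 total 50, leaving 58 − 50 = 8 for the blank.
The known cells in row 7 total 78, leaving 58 − 78 = -20 for the blank.

n = -20, m = 8, p = 1, y = 2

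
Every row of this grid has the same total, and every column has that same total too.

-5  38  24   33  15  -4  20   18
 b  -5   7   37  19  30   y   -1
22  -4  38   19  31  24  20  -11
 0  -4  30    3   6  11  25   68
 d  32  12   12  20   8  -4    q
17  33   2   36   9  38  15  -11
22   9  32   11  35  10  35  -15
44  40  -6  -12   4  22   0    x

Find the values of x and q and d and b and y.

x = 47, q = 44, d = 15, b = 24, y = 28

Rows 1 and 3 both sum to 139, so that's the common total.
Row 8 has 44 + 40 − 6 − 12 + 4 + 22 + 0 = 92; the blank must be 139 − 92 = 47.
Column 7 has 20 + 20 + 25 − 4 + 15 + 35 + 0 = 111; the blank must be 139 − 111 = 28.
Row 2 has -5 + 7 + 37 + 19 + 30 + 28 − 1 = 115; the blank must be 139 − 115 = 24.
Column 1 has -5 + 24 + 22 + 0 + 17 + 22 + 44 = 124; the blank must be 139 − 124 = 15.
Row 5 has 15 + 32 + 12 + 12 + 20 + 8 − 4 = 95; the blank must be 139 − 95 = 44.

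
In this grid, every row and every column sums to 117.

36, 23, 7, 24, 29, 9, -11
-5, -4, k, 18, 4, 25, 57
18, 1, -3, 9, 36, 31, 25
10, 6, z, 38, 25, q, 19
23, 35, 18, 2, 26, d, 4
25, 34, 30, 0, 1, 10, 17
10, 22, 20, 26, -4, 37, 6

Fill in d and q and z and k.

d = 9, q = -4, z = 23, k = 22

Row 5 has 23 + 35 + 18 + 2 + 26 + 4 = 108; the blank must be 117 − 108 = 9.
Row 2 has -5 − 4 + 18 + 4 + 25 + 57 = 95; the blank must be 117 − 95 = 22.
Column 3 has 7 + 22 − 3 + 18 + 30 + 20 = 94; the blank must be 117 − 94 = 23.
Row 4 has 10 + 6 + 23 + 38 + 25 + 19 = 121; the blank must be 117 − 121 = -4.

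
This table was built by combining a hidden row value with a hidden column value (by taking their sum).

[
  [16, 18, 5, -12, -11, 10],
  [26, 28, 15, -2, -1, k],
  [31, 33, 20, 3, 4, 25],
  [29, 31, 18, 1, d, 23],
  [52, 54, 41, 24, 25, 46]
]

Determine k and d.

The difference between any two rows is the same in every column — this is an addition table with the headers hidden.
Row 2 minus row 1 is 26 − 16 = 10, so its entry in column 6 is 10 + 10 = 20.
Row 4 minus row 1 is 29 − 16 = 13, so its entry in column 5 is -11 + 13 = 2.

k = 20, d = 2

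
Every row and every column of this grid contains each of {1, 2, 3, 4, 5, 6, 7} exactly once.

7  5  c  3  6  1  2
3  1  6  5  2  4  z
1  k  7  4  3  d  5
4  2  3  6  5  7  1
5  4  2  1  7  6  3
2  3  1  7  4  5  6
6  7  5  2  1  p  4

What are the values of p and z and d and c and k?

p = 3, z = 7, d = 2, c = 4, k = 6

Cell (3,2): column 2 already has {1, 2, 3, 4, 5, 7} → 6.
For row 7, column 6: row 7 already has {1, 2, 4, 5, 6, 7}; that leaves 3.
For row 1, column 3: row 1 already has {1, 2, 3, 5, 6, 7}; that leaves 4.
Cell (2,7): row 2 already has {1, 2, 3, 4, 5, 6} → 7.
For row 3, column 6: row 3 already has {1, 3, 4, 5, 6, 7}; that leaves 2.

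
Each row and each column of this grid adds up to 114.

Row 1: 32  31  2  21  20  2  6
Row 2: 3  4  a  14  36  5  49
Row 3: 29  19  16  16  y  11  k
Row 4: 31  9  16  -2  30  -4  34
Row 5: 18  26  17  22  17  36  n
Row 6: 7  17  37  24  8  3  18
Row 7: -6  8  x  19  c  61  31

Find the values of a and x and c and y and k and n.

The known cells in row 2 total 111, leaving 114 − 111 = 3 for the blank.
The known cells in column 3 total 91, leaving 114 − 91 = 23 for the blank.
The known cells in row 5 total 136, leaving 114 − 136 = -22 for the blank.
The known cells in row 7 total 136, leaving 114 − 136 = -22 for the blank.
The known cells in column 5 total 89, leaving 114 − 89 = 25 for the blank.
The known cells in row 3 total 116, leaving 114 − 116 = -2 for the blank.

a = 3, x = 23, c = -22, y = 25, k = -2, n = -22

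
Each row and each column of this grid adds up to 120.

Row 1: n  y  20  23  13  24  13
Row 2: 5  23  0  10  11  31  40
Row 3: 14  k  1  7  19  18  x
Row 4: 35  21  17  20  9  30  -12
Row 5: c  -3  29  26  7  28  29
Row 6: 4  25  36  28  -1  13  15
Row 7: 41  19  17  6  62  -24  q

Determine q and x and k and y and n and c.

The known cells in row 5 total 116, leaving 120 − 116 = 4 for the blank.
The known cells in column 1 total 103, leaving 120 − 103 = 17 for the blank.
The known cells in row 1 total 110, leaving 120 − 110 = 10 for the blank.
The known cells in column 2 total 95, leaving 120 − 95 = 25 for the blank.
The known cells in row 3 total 84, leaving 120 − 84 = 36 for the blank.
The known cells in row 7 total 121, leaving 120 − 121 = -1 for the blank.

q = -1, x = 36, k = 25, y = 10, n = 17, c = 4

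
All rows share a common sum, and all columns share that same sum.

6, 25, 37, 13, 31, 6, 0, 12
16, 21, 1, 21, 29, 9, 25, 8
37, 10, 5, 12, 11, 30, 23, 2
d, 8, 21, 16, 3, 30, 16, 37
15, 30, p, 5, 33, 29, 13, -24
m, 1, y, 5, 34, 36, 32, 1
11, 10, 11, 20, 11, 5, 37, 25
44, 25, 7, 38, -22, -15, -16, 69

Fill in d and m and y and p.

d = -1, m = 2, y = 19, p = 29

Rows 1 and 2 both sum to 130, so that's the common total.
The known cells in row 5 total 101, leaving 130 − 101 = 29 for the blank.
The known cells in column 3 total 111, leaving 130 − 111 = 19 for the blank.
The known cells in row 6 total 128, leaving 130 − 128 = 2 for the blank.
The known cells in row 4 total 131, leaving 130 − 131 = -1 for the blank.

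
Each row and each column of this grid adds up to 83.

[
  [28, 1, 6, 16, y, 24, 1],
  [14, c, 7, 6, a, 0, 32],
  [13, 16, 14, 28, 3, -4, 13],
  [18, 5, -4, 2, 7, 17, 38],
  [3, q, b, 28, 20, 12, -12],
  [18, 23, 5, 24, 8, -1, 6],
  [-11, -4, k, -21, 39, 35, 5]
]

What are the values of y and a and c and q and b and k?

Row 7: -11 − 4 − 21 + 39 + 35 + 5 = 43, so its missing entry is 83 − 43 = 40.
Row 1: 28 + 1 + 6 + 16 + 24 + 1 = 76, so its missing entry is 83 − 76 = 7.
Column 3: 6 + 7 + 14 − 4 + 5 + 40 = 68, so its missing entry is 83 − 68 = 15.
Column 5: 7 + 3 + 7 + 20 + 8 + 39 = 84, so its missing entry is 83 − 84 = -1.
Row 2: 14 + 7 + 6 − 1 + 0 + 32 = 58, so its missing entry is 83 − 58 = 25.
Row 5: 3 + 15 + 28 + 20 + 12 − 12 = 66, so its missing entry is 83 − 66 = 17.

y = 7, a = -1, c = 25, q = 17, b = 15, k = 40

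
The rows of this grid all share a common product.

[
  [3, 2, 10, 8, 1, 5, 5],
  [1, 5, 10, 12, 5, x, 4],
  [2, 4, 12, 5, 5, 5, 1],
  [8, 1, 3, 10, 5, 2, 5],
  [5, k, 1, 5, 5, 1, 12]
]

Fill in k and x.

k = 8, x = 1

Rows 1 and 3 each multiply to 12000, so every row has product 12000.
Row 5: 5×1×5×5×1×12 = 1500, so the missing entry is 12000 ÷ 1500 = 8.
Row 2: 1×5×10×12×5×4 = 12000, so the missing entry is 12000 ÷ 12000 = 1.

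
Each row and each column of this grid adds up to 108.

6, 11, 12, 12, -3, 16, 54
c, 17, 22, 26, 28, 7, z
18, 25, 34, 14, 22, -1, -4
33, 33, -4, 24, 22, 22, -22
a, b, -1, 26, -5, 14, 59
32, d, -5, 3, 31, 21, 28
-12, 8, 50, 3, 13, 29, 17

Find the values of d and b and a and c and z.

The known cells in row 6 total 110, leaving 108 − 110 = -2 for the blank.
The known cells in column 7 total 132, leaving 108 − 132 = -24 for the blank.
The known cells in row 2 total 76, leaving 108 − 76 = 32 for the blank.
The known cells in column 1 total 109, leaving 108 − 109 = -1 for the blank.
The known cells in row 5 total 92, leaving 108 − 92 = 16 for the blank.

d = -2, b = 16, a = -1, c = 32, z = -24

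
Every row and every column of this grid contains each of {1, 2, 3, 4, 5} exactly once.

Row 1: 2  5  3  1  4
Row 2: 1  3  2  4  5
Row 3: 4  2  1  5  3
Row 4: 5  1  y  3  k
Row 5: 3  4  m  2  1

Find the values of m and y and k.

For row 4, column 5: column 5 already has {1, 3, 4, 5}; that leaves 2.
Cell (4,3): row 4 already has {1, 2, 3, 5} → 4.
Cell (5,3): row 5 already has {1, 2, 3, 4} → 5.

m = 5, y = 4, k = 2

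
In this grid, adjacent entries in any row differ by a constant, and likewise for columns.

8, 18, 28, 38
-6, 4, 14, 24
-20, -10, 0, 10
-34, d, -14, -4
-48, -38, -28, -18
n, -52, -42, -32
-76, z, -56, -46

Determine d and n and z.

Along each row the entries change by 10 per step; down each column they change by -14.
Row 4: from -34 at column 1, stepping by 10 to column 2 gives -24.
Row 6: from -52 at column 2, stepping by 10 to column 1 gives -62.
Row 7: from -76 at column 1, stepping by 10 to column 2 gives -66.

d = -24, n = -62, z = -66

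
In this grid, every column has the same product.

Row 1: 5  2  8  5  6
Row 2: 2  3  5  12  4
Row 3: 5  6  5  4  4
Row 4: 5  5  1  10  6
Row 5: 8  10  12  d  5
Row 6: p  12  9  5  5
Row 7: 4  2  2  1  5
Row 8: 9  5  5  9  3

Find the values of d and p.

d = 2, p = 3

Columns 3 and 5 each multiply to 216000, so every column has product 216000.
Column 4: 5×12×4×10×5×1×9 = 108000, so the missing entry is 216000 ÷ 108000 = 2.
Column 1: 5×2×5×5×8×4×9 = 72000, so the missing entry is 216000 ÷ 72000 = 3.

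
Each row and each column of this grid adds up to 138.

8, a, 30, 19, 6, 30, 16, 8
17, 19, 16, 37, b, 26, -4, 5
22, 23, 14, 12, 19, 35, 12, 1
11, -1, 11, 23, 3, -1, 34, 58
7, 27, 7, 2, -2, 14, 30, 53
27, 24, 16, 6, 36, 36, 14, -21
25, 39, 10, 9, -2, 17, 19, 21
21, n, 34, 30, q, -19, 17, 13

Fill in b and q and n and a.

Row 1 has 8 + 30 + 19 + 6 + 30 + 16 + 8 = 117; the blank must be 138 − 117 = 21.
Column 2 has 21 + 19 + 23 − 1 + 27 + 24 + 39 = 152; the blank must be 138 − 152 = -14.
Row 8 has 21 − 14 + 34 + 30 − 19 + 17 + 13 = 82; the blank must be 138 − 82 = 56.
Row 2 has 17 + 19 + 16 + 37 + 26 − 4 + 5 = 116; the blank must be 138 − 116 = 22.

b = 22, q = 56, n = -14, a = 21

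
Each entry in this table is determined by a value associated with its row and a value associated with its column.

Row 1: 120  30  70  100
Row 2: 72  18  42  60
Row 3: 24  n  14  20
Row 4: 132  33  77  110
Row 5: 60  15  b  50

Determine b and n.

Each row is a constant multiple of every other row — this is a multiplication table with the headers hidden.
Row 5 is 60/120 = 1/2 times row 1, so its entry in column 3 is 70 × 1/2 = 35.
Row 3 is 24/120 = 1/5 times row 1, so its entry in column 2 is 30 × 1/5 = 6.

b = 35, n = 6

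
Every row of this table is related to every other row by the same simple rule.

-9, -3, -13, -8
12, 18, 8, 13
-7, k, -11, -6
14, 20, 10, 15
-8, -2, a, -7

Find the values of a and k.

The difference between any two rows is the same in every column — this is an addition table with the headers hidden.
Row 5 minus row 1 is -8 − (-9) = 1, so its entry in column 3 is -13 + 1 = -12.
Row 3 minus row 1 is -7 − (-9) = 2, so its entry in column 2 is -3 + 2 = -1.

a = -12, k = -1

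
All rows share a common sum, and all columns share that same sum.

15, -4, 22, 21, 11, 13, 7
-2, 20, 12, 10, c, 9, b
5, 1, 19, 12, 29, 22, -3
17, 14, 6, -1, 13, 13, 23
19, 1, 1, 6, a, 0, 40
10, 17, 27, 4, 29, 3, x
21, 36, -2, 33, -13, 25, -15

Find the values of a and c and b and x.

a = 18, c = -2, b = 38, x = -5

Rows 1 and 3 both sum to 85, so that's the common total.
Row 5 has 19 + 1 + 1 + 6 + 0 + 40 = 67; the blank must be 85 − 67 = 18.
Row 6 has 10 + 17 + 27 + 4 + 29 + 3 = 90; the blank must be 85 − 90 = -5.
Column 7 has 7 − 3 + 23 + 40 − 5 − 15 = 47; the blank must be 85 − 47 = 38.
Row 2 has -2 + 20 + 12 + 10 + 9 + 38 = 87; the blank must be 85 − 87 = -2.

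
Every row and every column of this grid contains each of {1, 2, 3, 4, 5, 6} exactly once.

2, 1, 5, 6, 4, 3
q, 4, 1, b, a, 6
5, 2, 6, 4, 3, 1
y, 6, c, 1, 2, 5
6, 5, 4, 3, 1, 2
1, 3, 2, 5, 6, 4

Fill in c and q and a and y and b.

Cell (2,5): column 5 already has {1, 2, 3, 4, 6} → 5.
At (row 4, col 3): column 3 already has {1, 2, 4, 5, 6}, so the value is 3.
Cell (4,1): row 4 already has {1, 2, 3, 5, 6} → 4.
For row 2, column 1: column 1 already has {1, 2, 4, 5, 6}; that leaves 3.
At (row 2, col 4): row 2 already has {1, 3, 4, 5, 6}, so the value is 2.

c = 3, q = 3, a = 5, y = 4, b = 2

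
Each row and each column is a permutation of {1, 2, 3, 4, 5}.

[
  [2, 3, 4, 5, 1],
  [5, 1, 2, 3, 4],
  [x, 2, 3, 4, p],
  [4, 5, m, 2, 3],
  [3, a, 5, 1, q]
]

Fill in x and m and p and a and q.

x = 1, m = 1, p = 5, a = 4, q = 2

Cell (3,1): column 1 already has {2, 3, 4, 5} → 1.
At (row 3, col 5): row 3 already has {1, 2, 3, 4}, so the value is 5.
At (row 5, col 5): column 5 already has {1, 3, 4, 5}, so the value is 2.
Cell (4,3): row 4 already has {2, 3, 4, 5} → 1.
At (row 5, col 2): row 5 already has {1, 2, 3, 5}, so the value is 4.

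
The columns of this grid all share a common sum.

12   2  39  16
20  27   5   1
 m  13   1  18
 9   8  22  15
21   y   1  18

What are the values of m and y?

m = 6, y = 18

Columns 3 and 4 both add up to 68, so every column sums to 68.
Column 1: 12 + 20 + 9 + 21 = 62, so the missing entry is 68 − 62 = 6.
Column 2: 2 + 27 + 13 + 8 = 50, so the missing entry is 68 − 50 = 18.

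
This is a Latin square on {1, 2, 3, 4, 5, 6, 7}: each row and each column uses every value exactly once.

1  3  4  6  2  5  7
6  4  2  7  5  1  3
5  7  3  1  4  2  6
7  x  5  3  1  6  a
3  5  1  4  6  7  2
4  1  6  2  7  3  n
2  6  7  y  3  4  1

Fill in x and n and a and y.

x = 2, n = 5, a = 4, y = 5

For row 4, column 2: column 2 already has {1, 3, 4, 5, 6, 7}; that leaves 2.
For row 7, column 4: row 7 already has {1, 2, 3, 4, 6, 7}; that leaves 5.
For row 6, column 7: row 6 already has {1, 2, 3, 4, 6, 7}; that leaves 5.
At (row 4, col 7): row 4 already has {1, 2, 3, 5, 6, 7}, so the value is 4.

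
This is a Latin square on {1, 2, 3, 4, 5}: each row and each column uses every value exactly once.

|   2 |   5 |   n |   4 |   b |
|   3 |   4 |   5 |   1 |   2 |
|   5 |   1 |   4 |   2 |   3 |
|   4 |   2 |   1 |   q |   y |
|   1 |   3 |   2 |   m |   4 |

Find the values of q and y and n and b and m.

q = 3, y = 5, n = 3, b = 1, m = 5

Cell (5,4): row 5 already has {1, 2, 3, 4} → 5.
At (row 1, col 3): column 3 already has {1, 2, 4, 5}, so the value is 3.
For row 1, column 5: row 1 already has {2, 3, 4, 5}; that leaves 1.
For row 4, column 5: column 5 already has {1, 2, 3, 4}; that leaves 5.
For row 4, column 4: row 4 already has {1, 2, 4, 5}; that leaves 3.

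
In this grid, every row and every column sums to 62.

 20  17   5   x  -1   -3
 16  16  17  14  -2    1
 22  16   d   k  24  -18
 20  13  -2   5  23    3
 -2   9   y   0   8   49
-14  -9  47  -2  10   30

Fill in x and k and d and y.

x = 24, k = 21, d = -3, y = -2

Row 1: 20 + 17 + 5 − 1 − 3 = 38, so its missing entry is 62 − 38 = 24.
Column 4: 24 + 14 + 5 + 0 − 2 = 41, so its missing entry is 62 − 41 = 21.
Row 5: -2 + 9 + 0 + 8 + 49 = 64, so its missing entry is 62 − 64 = -2.
Row 3: 22 + 16 + 21 + 24 − 18 = 65, so its missing entry is 62 − 65 = -3.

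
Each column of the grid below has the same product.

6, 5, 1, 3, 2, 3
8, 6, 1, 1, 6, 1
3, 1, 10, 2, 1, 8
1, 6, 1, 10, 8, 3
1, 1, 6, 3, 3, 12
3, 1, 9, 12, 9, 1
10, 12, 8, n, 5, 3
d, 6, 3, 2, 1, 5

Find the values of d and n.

Columns 2 and 3 each multiply to 12960, so every column has product 12960.
Column 1: 6×8×3×1×1×3×10 = 4320, so the missing entry is 12960 ÷ 4320 = 3.
Column 4: 3×1×2×10×3×12×2 = 4320, so the missing entry is 12960 ÷ 4320 = 3.

d = 3, n = 3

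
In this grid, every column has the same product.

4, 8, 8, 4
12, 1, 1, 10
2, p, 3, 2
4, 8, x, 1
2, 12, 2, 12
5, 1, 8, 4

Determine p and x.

Columns 1 and 4 each multiply to 3840, so every column has product 3840.
Column 2: 8×1×8×12×1 = 768, so the missing entry is 3840 ÷ 768 = 5.
Column 3: 8×1×3×2×8 = 384, so the missing entry is 3840 ÷ 384 = 10.

p = 5, x = 10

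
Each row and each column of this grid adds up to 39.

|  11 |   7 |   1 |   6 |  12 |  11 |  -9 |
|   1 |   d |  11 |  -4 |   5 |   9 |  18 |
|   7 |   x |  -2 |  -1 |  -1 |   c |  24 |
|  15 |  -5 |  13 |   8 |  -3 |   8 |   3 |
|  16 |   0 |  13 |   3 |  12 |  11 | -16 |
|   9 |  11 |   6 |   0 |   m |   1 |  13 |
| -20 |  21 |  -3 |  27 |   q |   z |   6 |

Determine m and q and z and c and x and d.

m = -1, q = 15, z = -7, c = 6, x = 6, d = -1

Row 6 has 9 + 11 + 6 + 0 + 1 + 13 = 40; the blank must be 39 − 40 = -1.
Row 2 has 1 + 11 − 4 + 5 + 9 + 18 = 40; the blank must be 39 − 40 = -1.
Column 2 has 7 − 1 − 5 + 0 + 11 + 21 = 33; the blank must be 39 − 33 = 6.
Column 5 has 12 + 5 − 1 − 3 + 12 − 1 = 24; the blank must be 39 − 24 = 15.
Row 7 has -20 + 21 − 3 + 27 + 15 + 6 = 46; the blank must be 39 − 46 = -7.
Row 3 has 7 + 6 − 2 − 1 − 1 + 24 = 33; the blank must be 39 − 33 = 6.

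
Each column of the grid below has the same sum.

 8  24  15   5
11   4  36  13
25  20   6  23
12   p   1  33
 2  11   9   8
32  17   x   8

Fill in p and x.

The complete columns each total 90.
Column 2 is missing 90 − 76 = 14 (since 24 + 4 + 20 + 11 + 17 = 76).
Column 3 is missing 90 − 67 = 23 (since 15 + 36 + 6 + 1 + 9 = 67).

p = 14, x = 23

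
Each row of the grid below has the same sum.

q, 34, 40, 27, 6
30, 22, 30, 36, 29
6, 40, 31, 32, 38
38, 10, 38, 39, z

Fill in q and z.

q = 40, z = 22

Rows 2 and 3 both add up to 147, so every row sums to 147.
Row 1: 34 + 40 + 27 + 6 = 107, so the missing entry is 147 − 107 = 40.
Row 4: 38 + 10 + 38 + 39 = 125, so the missing entry is 147 − 125 = 22.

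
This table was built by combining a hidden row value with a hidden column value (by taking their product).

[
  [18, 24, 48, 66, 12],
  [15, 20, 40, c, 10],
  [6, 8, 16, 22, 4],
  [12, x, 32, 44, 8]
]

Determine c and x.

Each row is a constant multiple of every other row — this is a multiplication table with the headers hidden.
Row 2 is 40/48 = 5/6 times row 1, so its entry in column 4 is 66 × 5/6 = 55.
Row 4 is 32/48 = 2/3 times row 1, so its entry in column 2 is 24 × 2/3 = 16.

c = 55, x = 16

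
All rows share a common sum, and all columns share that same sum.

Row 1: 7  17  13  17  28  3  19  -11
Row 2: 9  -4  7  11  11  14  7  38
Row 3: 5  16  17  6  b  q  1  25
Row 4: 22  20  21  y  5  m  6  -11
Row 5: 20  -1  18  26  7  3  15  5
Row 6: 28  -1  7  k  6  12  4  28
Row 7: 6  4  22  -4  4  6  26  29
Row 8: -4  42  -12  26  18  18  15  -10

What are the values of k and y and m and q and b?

Rows 1 and 2 both sum to 93, so that's the common total.
Column 5 has 28 + 11 + 5 + 7 + 6 + 4 + 18 = 79; the blank must be 93 − 79 = 14.
Row 6 has 28 − 1 + 7 + 6 + 12 + 4 + 28 = 84; the blank must be 93 − 84 = 9.
Column 4 has 17 + 11 + 6 + 26 + 9 − 4 + 26 = 91; the blank must be 93 − 91 = 2.
Row 3 has 5 + 16 + 17 + 6 + 14 + 1 + 25 = 84; the blank must be 93 − 84 = 9.
Row 4 has 22 + 20 + 21 + 2 + 5 + 6 − 11 = 65; the blank must be 93 − 65 = 28.

k = 9, y = 2, m = 28, q = 9, b = 14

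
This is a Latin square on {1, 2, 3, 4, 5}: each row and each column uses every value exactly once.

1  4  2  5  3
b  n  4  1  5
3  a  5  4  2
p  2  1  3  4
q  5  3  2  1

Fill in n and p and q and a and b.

n = 3, p = 5, q = 4, a = 1, b = 2

Cell (5,1): row 5 already has {1, 2, 3, 5} → 4.
At (row 3, col 2): row 3 already has {2, 3, 4, 5}, so the value is 1.
Cell (2,2): column 2 already has {1, 2, 4, 5} → 3.
At (row 4, col 1): row 4 already has {1, 2, 3, 4}, so the value is 5.
Cell (2,1): row 2 already has {1, 3, 4, 5} → 2.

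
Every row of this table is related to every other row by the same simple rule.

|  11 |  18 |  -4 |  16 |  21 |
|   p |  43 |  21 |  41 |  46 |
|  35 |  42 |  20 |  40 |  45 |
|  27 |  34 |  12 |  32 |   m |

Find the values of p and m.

The difference between any two rows is the same in every column — this is an addition table with the headers hidden.
Row 2 minus row 1 is 41 − 16 = 25, so its entry in column 1 is 11 + 25 = 36.
Row 4 minus row 1 is 32 − 16 = 16, so its entry in column 5 is 21 + 16 = 37.

p = 36, m = 37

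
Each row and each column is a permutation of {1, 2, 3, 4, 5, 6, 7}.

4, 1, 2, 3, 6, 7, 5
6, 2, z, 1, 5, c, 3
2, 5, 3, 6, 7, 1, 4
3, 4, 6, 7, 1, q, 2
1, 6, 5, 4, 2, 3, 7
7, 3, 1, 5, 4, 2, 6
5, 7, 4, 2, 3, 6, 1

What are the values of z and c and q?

z = 7, c = 4, q = 5

Cell (2,3): column 3 already has {1, 2, 3, 4, 5, 6} → 7.
At (row 4, col 6): row 4 already has {1, 2, 3, 4, 6, 7}, so the value is 5.
Cell (2,6): row 2 already has {1, 2, 3, 5, 6, 7} → 4.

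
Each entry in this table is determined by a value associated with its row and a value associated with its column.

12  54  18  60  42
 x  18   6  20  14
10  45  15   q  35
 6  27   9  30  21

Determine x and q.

x = 4, q = 50

Each row is a constant multiple of every other row — this is a multiplication table with the headers hidden.
Row 2 is 14/42 = 1/3 times row 1, so its entry in column 1 is 12 × 1/3 = 4.
Row 3 is 35/42 = 5/6 times row 1, so its entry in column 4 is 60 × 5/6 = 50.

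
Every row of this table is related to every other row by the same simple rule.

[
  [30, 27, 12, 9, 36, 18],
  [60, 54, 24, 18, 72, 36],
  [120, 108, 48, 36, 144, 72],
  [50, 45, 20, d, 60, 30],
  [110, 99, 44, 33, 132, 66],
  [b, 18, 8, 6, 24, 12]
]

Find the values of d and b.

d = 15, b = 20

Each row is a constant multiple of every other row — this is a multiplication table with the headers hidden.
Row 4 is 60/36 = 5/3 times row 1, so its entry in column 4 is 9 × 5/3 = 15.
Row 6 is 24/36 = 2/3 times row 1, so its entry in column 1 is 30 × 2/3 = 20.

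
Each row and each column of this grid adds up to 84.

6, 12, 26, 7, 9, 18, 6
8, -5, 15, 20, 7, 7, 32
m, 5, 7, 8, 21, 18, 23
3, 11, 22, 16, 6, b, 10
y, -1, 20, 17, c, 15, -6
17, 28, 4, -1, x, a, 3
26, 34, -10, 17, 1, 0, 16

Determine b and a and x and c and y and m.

Row 3: 5 + 7 + 8 + 21 + 18 + 23 = 82, so its missing entry is 84 − 82 = 2.
Column 1: 6 + 8 + 2 + 3 + 17 + 26 = 62, so its missing entry is 84 − 62 = 22.
Row 5: 22 − 1 + 20 + 17 + 15 − 6 = 67, so its missing entry is 84 − 67 = 17.
Column 5: 9 + 7 + 21 + 6 + 17 + 1 = 61, so its missing entry is 84 − 61 = 23.
Row 6: 17 + 28 + 4 − 1 + 23 + 3 = 74, so its missing entry is 84 − 74 = 10.
Row 4: 3 + 11 + 22 + 16 + 6 + 10 = 68, so its missing entry is 84 − 68 = 16.

b = 16, a = 10, x = 23, c = 17, y = 22, m = 2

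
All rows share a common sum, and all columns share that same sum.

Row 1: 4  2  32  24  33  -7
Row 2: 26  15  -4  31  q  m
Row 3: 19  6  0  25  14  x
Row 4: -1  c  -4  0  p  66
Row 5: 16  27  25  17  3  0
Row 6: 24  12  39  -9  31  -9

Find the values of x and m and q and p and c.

x = 24, m = 14, q = 6, p = 1, c = 26

Rows 1 and 5 both sum to 88, so that's the common total.
Column 2: 2 + 15 + 6 + 27 + 12 = 62, so its missing entry is 88 − 62 = 26.
Row 4: -1 + 26 − 4 + 0 + 66 = 87, so its missing entry is 88 − 87 = 1.
Column 5: 33 + 14 + 1 + 3 + 31 = 82, so its missing entry is 88 − 82 = 6.
Row 2: 26 + 15 − 4 + 31 + 6 = 74, so its missing entry is 88 − 74 = 14.
Row 3: 19 + 6 + 0 + 25 + 14 = 64, so its missing entry is 88 − 64 = 24.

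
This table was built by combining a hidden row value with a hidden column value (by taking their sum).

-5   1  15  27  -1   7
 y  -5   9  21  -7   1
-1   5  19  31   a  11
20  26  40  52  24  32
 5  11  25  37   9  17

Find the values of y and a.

The difference between any two rows is the same in every column — this is an addition table with the headers hidden.
Row 2 minus row 1 is 21 − 27 = -6, so its entry in column 1 is -5 + (-6) = -11.
Row 3 minus row 1 is 31 − 27 = 4, so its entry in column 5 is -1 + 4 = 3.

y = -11, a = 3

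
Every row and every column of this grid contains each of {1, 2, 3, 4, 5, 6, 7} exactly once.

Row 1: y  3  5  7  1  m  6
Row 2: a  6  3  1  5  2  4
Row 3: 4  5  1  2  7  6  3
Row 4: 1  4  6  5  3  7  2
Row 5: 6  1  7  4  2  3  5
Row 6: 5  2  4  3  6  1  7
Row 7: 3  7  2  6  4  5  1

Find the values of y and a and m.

y = 2, a = 7, m = 4

Cell (2,1): row 2 already has {1, 2, 3, 4, 5, 6} → 7.
For row 1, column 6: column 6 already has {1, 2, 3, 5, 6, 7}; that leaves 4.
Cell (1,1): row 1 already has {1, 3, 4, 5, 6, 7} → 2.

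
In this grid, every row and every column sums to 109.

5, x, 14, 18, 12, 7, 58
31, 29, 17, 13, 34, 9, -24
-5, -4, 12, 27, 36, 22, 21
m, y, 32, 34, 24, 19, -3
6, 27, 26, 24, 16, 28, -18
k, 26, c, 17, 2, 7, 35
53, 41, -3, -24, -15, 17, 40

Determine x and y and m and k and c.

x = -5, y = -5, m = 8, k = 11, c = 11

The known cells in row 1 total 114, leaving 109 − 114 = -5 for the blank.
The known cells in column 2 total 114, leaving 109 − 114 = -5 for the blank.
The known cells in row 4 total 101, leaving 109 − 101 = 8 for the blank.
The known cells in column 1 total 98, leaving 109 − 98 = 11 for the blank.
The known cells in row 6 total 98, leaving 109 − 98 = 11 for the blank.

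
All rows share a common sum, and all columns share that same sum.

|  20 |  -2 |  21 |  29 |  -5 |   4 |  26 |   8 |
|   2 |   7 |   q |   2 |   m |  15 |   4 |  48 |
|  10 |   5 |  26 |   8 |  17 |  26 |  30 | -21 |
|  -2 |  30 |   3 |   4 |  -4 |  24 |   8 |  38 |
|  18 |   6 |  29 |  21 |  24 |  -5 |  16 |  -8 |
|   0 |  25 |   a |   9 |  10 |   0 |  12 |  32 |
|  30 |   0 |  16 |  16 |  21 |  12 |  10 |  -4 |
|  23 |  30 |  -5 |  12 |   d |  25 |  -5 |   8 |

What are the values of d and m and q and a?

d = 13, m = 25, q = -2, a = 13

Rows 1 and 3 both sum to 101, so that's the common total.
Row 8 has 23 + 30 − 5 + 12 + 25 − 5 + 8 = 88; the blank must be 101 − 88 = 13.
Column 5 has -5 + 17 − 4 + 24 + 10 + 21 + 13 = 76; the blank must be 101 − 76 = 25.
Row 2 has 2 + 7 + 2 + 25 + 15 + 4 + 48 = 103; the blank must be 101 − 103 = -2.
Row 6 has 0 + 25 + 9 + 10 + 0 + 12 + 32 = 88; the blank must be 101 − 88 = 13.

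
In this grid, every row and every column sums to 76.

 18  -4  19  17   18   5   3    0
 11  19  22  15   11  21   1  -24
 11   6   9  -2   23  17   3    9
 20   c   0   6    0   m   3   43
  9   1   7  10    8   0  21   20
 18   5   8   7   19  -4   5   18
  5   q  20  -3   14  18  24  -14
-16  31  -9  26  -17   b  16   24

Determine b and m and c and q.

The known cells in row 7 total 64, leaving 76 − 64 = 12 for the blank.
The known cells in column 2 total 70, leaving 76 − 70 = 6 for the blank.
The known cells in row 8 total 55, leaving 76 − 55 = 21 for the blank.
The known cells in row 4 total 78, leaving 76 − 78 = -2 for the blank.

b = 21, m = -2, c = 6, q = 12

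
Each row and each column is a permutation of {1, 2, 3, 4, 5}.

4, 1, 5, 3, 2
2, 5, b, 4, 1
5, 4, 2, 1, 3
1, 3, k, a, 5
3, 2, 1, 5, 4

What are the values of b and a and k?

Cell (2,3): row 2 already has {1, 2, 4, 5} → 3.
Cell (4,3): column 3 already has {1, 2, 3, 5} → 4.
For row 4, column 4: row 4 already has {1, 3, 4, 5}; that leaves 2.

b = 3, a = 2, k = 4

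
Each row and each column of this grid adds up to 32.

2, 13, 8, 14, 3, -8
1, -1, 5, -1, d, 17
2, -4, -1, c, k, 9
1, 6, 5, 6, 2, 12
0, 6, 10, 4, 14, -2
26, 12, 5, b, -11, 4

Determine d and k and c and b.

d = 11, k = 13, c = 13, b = -4

Row 6 has 26 + 12 + 5 − 11 + 4 = 36; the blank must be 32 − 36 = -4.
Column 4 has 14 − 1 + 6 + 4 − 4 = 19; the blank must be 32 − 19 = 13.
Row 3 has 2 − 4 − 1 + 13 + 9 = 19; the blank must be 32 − 19 = 13.
Row 2 has 1 − 1 + 5 − 1 + 17 = 21; the blank must be 32 − 21 = 11.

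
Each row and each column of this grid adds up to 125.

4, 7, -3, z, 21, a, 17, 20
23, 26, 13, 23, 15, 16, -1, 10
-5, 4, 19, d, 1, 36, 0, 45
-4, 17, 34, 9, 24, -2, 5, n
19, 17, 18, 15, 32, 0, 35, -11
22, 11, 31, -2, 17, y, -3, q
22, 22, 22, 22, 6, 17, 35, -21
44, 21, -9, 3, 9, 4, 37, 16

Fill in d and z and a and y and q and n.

d = 25, z = 30, a = 29, y = 25, q = 24, n = 42

Row 4: -4 + 17 + 34 + 9 + 24 − 2 + 5 = 83, so its missing entry is 125 − 83 = 42.
Column 8: 20 + 10 + 45 + 42 − 11 − 21 + 16 = 101, so its missing entry is 125 − 101 = 24.
Row 6: 22 + 11 + 31 − 2 + 17 − 3 + 24 = 100, so its missing entry is 125 − 100 = 25.
Row 3: -5 + 4 + 19 + 1 + 36 + 0 + 45 = 100, so its missing entry is 125 − 100 = 25.
Column 4: 23 + 25 + 9 + 15 − 2 + 22 + 3 = 95, so its missing entry is 125 − 95 = 30.
Row 1: 4 + 7 − 3 + 30 + 21 + 17 + 20 = 96, so its missing entry is 125 − 96 = 29.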